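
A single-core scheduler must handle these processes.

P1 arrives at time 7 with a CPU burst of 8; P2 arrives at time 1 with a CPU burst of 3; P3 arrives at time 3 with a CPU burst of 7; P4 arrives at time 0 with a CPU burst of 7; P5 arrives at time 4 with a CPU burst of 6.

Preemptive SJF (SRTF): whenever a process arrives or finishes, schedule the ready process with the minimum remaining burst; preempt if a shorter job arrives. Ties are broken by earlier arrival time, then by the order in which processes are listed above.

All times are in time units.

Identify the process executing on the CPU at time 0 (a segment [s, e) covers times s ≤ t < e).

P4

Timeline: | P4 0-1 | P2 1-4 | P4 4-10 | P5 10-16 | P3 16-23 | P1 23-31 |
Completion: P1=31  P2=4  P3=23  P4=10  P5=16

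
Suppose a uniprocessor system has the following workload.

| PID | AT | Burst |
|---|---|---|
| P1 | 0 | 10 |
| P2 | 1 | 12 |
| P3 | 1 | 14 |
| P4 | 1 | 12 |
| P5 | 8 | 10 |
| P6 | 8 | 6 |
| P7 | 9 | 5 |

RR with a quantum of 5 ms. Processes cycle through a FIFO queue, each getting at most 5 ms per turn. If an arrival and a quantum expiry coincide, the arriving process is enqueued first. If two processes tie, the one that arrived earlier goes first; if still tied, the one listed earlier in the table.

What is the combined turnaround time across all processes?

Timeline: | P1 0-5 | P2 5-10 | P3 10-15 | P4 15-20 | P1 20-25 | P5 25-30 | P6 30-35 | P7 35-40 | P2 40-45 | P3 45-50 | P4 50-55 | P5 55-60 | P6 60-61 | P2 61-63 | P3 63-67 | P4 67-69 |
Completion: P1=25  P2=63  P3=67  P4=69  P5=60  P6=61  P7=40
Turnaround (C−A): P1=25  P2=62  P3=66  P4=68  P5=52  P6=53  P7=31
Turnaround = completion − arrival: P1=25, P2=62, P3=66, P4=68, P5=52, P6=53, P7=31
Total turnaround = 25 + 62 + 66 + 68 + 52 + 53 + 31 = 357

357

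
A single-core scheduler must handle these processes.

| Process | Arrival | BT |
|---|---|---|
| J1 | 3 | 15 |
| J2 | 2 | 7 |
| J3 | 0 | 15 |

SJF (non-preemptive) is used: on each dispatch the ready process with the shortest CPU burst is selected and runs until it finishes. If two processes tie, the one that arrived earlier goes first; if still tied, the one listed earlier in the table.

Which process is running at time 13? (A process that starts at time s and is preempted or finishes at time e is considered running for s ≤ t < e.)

J3

Schedule: | J3 0-15 | J2 15-22 | J1 22-37 |
Completion: J1=37  J2=22  J3=15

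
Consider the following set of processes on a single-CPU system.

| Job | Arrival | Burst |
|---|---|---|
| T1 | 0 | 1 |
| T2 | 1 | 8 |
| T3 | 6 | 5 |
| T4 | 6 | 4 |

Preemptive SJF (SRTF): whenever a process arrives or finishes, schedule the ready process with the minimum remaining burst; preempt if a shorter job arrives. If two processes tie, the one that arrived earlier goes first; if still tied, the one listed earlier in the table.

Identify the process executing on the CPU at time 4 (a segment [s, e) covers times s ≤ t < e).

Timeline: | T1 0-1 | T2 1-9 | T4 9-13 | T3 13-18 |
Completion: T1=1  T2=9  T3=18  T4=13

T2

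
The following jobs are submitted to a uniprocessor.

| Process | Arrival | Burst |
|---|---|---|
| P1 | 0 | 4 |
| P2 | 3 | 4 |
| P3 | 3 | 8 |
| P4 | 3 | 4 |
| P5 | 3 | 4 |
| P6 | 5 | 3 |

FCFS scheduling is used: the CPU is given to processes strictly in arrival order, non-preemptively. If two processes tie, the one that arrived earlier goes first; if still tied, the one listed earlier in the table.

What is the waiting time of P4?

13

Schedule: | P1 0-4 | P2 4-8 | P3 8-16 | P4 16-20 | P5 20-24 | P6 24-27 |
Completion: P1=4  P2=8  P3=16  P4=20  P5=24  P6=27
Turnaround (C−A): P1=4  P2=5  P3=13  P4=17  P5=21  P6=22
Waiting(P4) = turnaround − burst = 17 − 4 = 13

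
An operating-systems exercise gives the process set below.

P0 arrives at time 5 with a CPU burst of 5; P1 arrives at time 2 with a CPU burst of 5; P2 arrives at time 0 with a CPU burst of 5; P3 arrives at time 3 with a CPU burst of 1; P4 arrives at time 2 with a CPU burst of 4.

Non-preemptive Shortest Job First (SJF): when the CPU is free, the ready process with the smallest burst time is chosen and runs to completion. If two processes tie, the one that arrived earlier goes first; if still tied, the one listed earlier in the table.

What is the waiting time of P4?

Gantt: | P2 0-5 | P3 5-6 | P4 6-10 | P1 10-15 | P0 15-20 |
Completion: P0=20  P1=15  P2=5  P3=6  P4=10
Turnaround (C−A): P0=15  P1=13  P2=5  P3=3  P4=8
Waiting(P4) = turnaround − burst = 8 − 4 = 4

4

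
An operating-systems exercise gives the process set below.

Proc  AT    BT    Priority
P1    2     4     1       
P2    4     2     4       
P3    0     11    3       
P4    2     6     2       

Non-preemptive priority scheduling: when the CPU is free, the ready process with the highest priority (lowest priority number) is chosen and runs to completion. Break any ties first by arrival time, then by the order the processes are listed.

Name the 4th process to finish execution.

P2

Gantt: | P3 0-11 | P1 11-15 | P4 15-21 | P2 21-23 |
Completion: P1=15  P2=23  P3=11  P4=21
Turnaround (C−A): P1=13  P2=19  P3=11  P4=19
Finish order: P3 → P1 → P4 → P2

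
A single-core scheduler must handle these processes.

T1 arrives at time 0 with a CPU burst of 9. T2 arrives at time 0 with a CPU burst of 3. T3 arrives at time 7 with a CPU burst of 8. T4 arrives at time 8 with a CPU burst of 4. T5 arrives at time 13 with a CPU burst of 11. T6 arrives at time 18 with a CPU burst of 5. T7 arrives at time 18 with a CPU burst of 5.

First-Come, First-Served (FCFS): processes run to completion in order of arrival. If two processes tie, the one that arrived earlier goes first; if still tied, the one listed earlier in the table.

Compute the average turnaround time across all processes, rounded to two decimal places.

17.29

Schedule: | T1 0-9 | T2 9-12 | T3 12-20 | T4 20-24 | T5 24-35 | T6 35-40 | T7 40-45 |
Completion: T1=9  T2=12  T3=20  T4=24  T5=35  T6=40  T7=45
Turnaround (C−A): T1=9  T2=12  T3=13  T4=16  T5=22  T6=22  T7=27
Turnaround times: T1=9, T2=12, T3=13, T4=16, T5=22, T6=22, T7=27
Average turnaround = (9+12+13+16+22+22+27) / 7 = 121/7 = 17.29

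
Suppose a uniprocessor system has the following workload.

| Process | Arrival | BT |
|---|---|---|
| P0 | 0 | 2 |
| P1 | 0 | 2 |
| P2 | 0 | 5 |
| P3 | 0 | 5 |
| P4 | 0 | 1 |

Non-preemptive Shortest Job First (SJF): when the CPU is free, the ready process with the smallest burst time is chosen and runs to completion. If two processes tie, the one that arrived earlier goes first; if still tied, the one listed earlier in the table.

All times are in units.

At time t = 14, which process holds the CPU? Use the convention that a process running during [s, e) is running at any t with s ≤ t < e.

P3

Schedule: | P4 0-1 | P0 1-3 | P1 3-5 | P2 5-10 | P3 10-15 |
Completion: P0=3  P1=5  P2=10  P3=15  P4=1
Turnaround (C−A): P0=3  P1=5  P2=10  P3=15  P4=1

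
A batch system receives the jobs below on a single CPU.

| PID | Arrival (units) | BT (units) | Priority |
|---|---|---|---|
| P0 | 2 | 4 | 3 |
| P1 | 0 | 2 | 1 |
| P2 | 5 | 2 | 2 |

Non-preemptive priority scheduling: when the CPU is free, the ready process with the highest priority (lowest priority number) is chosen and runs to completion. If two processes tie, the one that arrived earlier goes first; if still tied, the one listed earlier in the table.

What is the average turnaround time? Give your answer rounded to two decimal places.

3.00

Schedule: | P1 0-2 | P0 2-6 | P2 6-8 |
Completion: P0=6  P1=2  P2=8
Turnaround (C−A): P0=4  P1=2  P2=3
Turnaround times: P0=4, P1=2, P2=3
Average turnaround = (4+2+3) / 3 = 9/3 = 3.00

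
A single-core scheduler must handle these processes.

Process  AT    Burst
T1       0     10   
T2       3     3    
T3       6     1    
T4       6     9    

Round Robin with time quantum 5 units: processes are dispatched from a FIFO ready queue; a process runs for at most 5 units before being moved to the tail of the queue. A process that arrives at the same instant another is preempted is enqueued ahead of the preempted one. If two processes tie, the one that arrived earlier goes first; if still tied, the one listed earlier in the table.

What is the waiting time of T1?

Gantt: | T1 0-5 | T2 5-8 | T1 8-13 | T3 13-14 | T4 14-23 |
Completion: T1=13  T2=8  T3=14  T4=23
Waiting(T1) = turnaround − burst = 13 − 10 = 3

3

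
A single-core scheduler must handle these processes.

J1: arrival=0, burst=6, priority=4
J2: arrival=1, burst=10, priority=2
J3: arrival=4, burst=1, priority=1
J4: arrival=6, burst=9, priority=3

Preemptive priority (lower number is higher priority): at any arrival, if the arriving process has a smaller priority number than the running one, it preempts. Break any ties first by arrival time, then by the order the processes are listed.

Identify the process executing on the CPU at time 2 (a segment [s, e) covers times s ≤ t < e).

J2

Timeline: | J1 0-1 | J2 1-4 | J3 4-5 | J2 5-12 | J4 12-21 | J1 21-26 |
Completion: J1=26  J2=12  J3=5  J4=21
Turnaround (C−A): J1=26  J2=11  J3=1  J4=15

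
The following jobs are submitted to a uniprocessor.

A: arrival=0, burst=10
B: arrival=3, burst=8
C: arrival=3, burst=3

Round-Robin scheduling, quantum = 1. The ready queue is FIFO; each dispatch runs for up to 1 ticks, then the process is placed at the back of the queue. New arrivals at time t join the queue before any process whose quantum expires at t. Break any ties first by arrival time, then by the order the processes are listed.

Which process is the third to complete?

Timeline: | A 0-3 | B 3-4 | C 4-5 | A 5-6 | B 6-7 | C 7-8 | A 8-9 | B 9-10 | C 10-11 | A 11-12 | B 12-13 | A 13-14 | B 14-15 | A 15-16 | B 16-17 | A 17-18 | B 18-19 | A 19-20 | B 20-21 |
Completion: A=20  B=21  C=11
Finish order: C → A → B

B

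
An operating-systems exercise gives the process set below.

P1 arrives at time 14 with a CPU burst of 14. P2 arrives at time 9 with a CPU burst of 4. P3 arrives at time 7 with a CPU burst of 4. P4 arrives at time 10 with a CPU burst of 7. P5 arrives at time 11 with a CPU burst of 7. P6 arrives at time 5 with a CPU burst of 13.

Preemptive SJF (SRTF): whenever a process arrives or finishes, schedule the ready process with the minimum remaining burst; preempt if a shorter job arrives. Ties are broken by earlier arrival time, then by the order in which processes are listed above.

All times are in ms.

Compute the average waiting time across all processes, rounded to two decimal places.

11.00

Timeline: | idle 0-5 | P6 5-7 | P3 7-11 | P2 11-15 | P4 15-22 | P5 22-29 | P6 29-40 | P1 40-54 |
Completion: P1=54  P2=15  P3=11  P4=22  P5=29  P6=40
Waiting times: P1=26, P2=2, P3=0, P4=5, P5=11, P6=22
Average waiting = (26+2+0+5+11+22) / 6 = 66/6 = 11.00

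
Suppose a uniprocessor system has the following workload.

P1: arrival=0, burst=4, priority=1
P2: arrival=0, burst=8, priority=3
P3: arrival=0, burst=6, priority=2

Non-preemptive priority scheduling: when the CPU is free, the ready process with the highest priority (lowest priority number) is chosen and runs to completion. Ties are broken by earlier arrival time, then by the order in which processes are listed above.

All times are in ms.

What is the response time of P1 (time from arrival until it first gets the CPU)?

Schedule: | P1 0-4 | P3 4-10 | P2 10-18 |
Completion: P1=4  P2=18  P3=10
Turnaround (C−A): P1=4  P2=18  P3=10
Response(P1) = first start − arrival = 0 − 0 = 0

0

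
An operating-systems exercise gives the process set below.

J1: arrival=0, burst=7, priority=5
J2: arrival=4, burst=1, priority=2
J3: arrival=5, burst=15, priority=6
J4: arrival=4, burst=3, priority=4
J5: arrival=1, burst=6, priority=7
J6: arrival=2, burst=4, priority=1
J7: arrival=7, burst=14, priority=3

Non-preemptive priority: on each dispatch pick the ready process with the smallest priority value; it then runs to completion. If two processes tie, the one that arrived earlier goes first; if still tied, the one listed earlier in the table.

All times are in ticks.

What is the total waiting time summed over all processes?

Schedule: | J1 0-7 | J6 7-11 | J2 11-12 | J7 12-26 | J4 26-29 | J3 29-44 | J5 44-50 |
Completion: J1=7  J2=12  J3=44  J4=29  J5=50  J6=11  J7=26
Waiting = turnaround − burst: J1=0, J2=7, J3=24, J4=22, J5=43, J6=5, J7=5
Total waiting = 0 + 7 + 24 + 22 + 43 + 5 + 5 = 106

106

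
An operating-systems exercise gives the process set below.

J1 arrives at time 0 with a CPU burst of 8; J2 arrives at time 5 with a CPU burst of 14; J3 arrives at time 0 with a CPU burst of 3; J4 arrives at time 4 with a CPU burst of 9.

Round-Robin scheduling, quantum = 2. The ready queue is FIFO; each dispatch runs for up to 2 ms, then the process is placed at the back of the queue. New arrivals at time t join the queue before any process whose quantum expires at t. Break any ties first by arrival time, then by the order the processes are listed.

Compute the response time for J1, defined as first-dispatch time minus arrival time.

Schedule: | J1 0-2 | J3 2-4 | J1 4-6 | J4 6-8 | J3 8-9 | J2 9-11 | J1 11-13 | J4 13-15 | J2 15-17 | J1 17-19 | J4 19-21 | J2 21-23 | J4 23-25 | J2 25-27 | J4 27-28 | J2 28-34 |
Completion: J1=19  J2=34  J3=9  J4=28
Turnaround (C−A): J1=19  J2=29  J3=9  J4=24
Response(J1) = first start − arrival = 0 − 0 = 0

0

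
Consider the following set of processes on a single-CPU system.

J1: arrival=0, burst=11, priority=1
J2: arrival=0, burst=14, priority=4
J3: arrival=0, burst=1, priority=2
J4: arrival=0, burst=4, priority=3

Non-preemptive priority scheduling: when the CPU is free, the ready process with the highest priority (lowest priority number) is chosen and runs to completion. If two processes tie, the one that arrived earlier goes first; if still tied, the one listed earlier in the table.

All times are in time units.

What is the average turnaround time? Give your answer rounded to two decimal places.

17.25

Gantt: | J1 0-11 | J3 11-12 | J4 12-16 | J2 16-30 |
Completion: J1=11  J2=30  J3=12  J4=16
Turnaround (C−A): J1=11  J2=30  J3=12  J4=16
Turnaround times: J1=11, J2=30, J3=12, J4=16
Average turnaround = (11+30+12+16) / 4 = 69/4 = 17.25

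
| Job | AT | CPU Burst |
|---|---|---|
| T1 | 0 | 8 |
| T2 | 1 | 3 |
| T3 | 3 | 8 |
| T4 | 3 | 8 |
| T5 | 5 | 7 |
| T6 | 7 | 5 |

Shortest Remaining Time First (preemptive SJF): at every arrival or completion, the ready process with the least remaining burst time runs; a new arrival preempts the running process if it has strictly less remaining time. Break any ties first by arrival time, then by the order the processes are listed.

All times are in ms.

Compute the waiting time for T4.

Timeline: | T1 0-1 | T2 1-4 | T1 4-11 | T6 11-16 | T5 16-23 | T3 23-31 | T4 31-39 |
Completion: T1=11  T2=4  T3=31  T4=39  T5=23  T6=16
Turnaround (C−A): T1=11  T2=3  T3=28  T4=36  T5=18  T6=9
Waiting(T4) = turnaround − burst = 36 − 8 = 28

28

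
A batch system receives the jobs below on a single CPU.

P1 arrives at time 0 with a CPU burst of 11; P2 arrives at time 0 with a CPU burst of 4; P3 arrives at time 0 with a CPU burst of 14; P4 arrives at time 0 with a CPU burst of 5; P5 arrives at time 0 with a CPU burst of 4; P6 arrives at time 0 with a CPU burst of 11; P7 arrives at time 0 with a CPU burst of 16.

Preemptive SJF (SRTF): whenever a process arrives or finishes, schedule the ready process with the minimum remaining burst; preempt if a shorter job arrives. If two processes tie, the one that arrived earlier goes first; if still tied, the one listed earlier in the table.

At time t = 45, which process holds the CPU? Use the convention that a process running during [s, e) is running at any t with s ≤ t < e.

Gantt: | P2 0-4 | P5 4-8 | P4 8-13 | P1 13-24 | P6 24-35 | P3 35-49 | P7 49-65 |
Completion: P1=24  P2=4  P3=49  P4=13  P5=8  P6=35  P7=65
Turnaround (C−A): P1=24  P2=4  P3=49  P4=13  P5=8  P6=35  P7=65

P3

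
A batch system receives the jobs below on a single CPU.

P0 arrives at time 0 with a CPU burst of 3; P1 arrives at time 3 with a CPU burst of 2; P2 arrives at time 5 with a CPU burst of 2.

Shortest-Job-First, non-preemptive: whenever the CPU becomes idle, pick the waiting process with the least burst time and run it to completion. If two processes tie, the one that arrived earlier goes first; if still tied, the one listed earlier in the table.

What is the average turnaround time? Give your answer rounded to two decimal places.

2.33

Schedule: | P0 0-3 | P1 3-5 | P2 5-7 |
Completion: P0=3  P1=5  P2=7
Turnaround times: P0=3, P1=2, P2=2
Average turnaround = (3+2+2) / 3 = 7/3 = 2.33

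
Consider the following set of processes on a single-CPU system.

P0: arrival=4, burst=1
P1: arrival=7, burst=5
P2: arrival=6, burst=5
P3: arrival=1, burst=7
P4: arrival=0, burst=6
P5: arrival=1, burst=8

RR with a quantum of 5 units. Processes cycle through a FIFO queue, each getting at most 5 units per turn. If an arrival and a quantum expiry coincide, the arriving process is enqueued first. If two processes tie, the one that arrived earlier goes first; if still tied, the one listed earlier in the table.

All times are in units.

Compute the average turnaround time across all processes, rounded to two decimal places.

20.67

Schedule: | P4 0-5 | P3 5-10 | P5 10-15 | P0 15-16 | P4 16-17 | P2 17-22 | P1 22-27 | P3 27-29 | P5 29-32 |
Completion: P0=16  P1=27  P2=22  P3=29  P4=17  P5=32
Turnaround times: P0=12, P1=20, P2=16, P3=28, P4=17, P5=31
Average turnaround = (12+20+16+28+17+31) / 6 = 124/6 = 20.67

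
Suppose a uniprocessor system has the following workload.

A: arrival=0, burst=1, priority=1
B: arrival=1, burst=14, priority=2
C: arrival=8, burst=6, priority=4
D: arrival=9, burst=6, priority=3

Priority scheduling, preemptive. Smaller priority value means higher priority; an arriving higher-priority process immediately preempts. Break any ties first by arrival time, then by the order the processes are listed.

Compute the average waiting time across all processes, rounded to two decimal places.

4.75

Schedule: | A 0-1 | B 1-15 | D 15-21 | C 21-27 |
Completion: A=1  B=15  C=27  D=21
Waiting times: A=0, B=0, C=13, D=6
Average waiting = (0+0+13+6) / 4 = 19/4 = 4.75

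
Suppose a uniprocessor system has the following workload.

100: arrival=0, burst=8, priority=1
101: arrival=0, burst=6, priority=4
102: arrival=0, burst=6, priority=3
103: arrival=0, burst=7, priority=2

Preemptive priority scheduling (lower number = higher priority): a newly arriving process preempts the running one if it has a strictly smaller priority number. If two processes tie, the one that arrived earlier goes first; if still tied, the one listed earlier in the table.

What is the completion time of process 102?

21

Gantt: | 100 0-8 | 103 8-15 | 102 15-21 | 101 21-27 |
Completion: 100=8  101=27  102=21  103=15
Turnaround (C−A): 100=8  101=27  102=21  103=15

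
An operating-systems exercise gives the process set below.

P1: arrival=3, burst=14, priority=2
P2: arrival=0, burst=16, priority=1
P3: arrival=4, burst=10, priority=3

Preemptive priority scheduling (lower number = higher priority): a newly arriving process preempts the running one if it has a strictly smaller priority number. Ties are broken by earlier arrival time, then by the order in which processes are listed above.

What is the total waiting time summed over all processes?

Gantt: | P2 0-16 | P1 16-30 | P3 30-40 |
Completion: P1=30  P2=16  P3=40
Turnaround (C−A): P1=27  P2=16  P3=36
Waiting = turnaround − burst: P1=13, P2=0, P3=26
Total waiting = 13 + 0 + 26 = 39

39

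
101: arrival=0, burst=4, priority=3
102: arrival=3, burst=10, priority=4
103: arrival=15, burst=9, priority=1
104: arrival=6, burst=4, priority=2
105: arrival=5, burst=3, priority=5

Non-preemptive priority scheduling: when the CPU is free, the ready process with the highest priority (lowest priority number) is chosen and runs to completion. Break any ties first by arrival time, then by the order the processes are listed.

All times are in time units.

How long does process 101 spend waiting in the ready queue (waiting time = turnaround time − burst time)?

0

Schedule: | 101 0-4 | 102 4-14 | 104 14-18 | 103 18-27 | 105 27-30 |
Completion: 101=4  102=14  103=27  104=18  105=30
Turnaround (C−A): 101=4  102=11  103=12  104=12  105=25
Waiting(101) = turnaround − burst = 4 − 4 = 0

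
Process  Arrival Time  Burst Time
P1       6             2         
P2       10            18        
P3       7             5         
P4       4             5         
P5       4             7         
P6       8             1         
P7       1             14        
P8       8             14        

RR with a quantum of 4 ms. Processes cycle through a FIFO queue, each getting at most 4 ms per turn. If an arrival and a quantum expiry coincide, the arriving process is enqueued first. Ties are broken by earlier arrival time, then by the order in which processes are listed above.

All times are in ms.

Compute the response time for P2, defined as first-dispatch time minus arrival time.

19

Schedule: | idle 0-1 | P7 1-5 | P4 5-9 | P5 9-13 | P7 13-17 | P1 17-19 | P3 19-23 | P6 23-24 | P8 24-28 | P4 28-29 | P2 29-33 | P5 33-36 | P7 36-40 | P3 40-41 | P8 41-45 | P2 45-49 | P7 49-51 | P8 51-55 | P2 55-59 | P8 59-61 | P2 61-67 |
Completion: P1=19  P2=67  P3=41  P4=29  P5=36  P6=24  P7=51  P8=61
Turnaround (C−A): P1=13  P2=57  P3=34  P4=25  P5=32  P6=16  P7=50  P8=53
Response(P2) = first start − arrival = 29 − 10 = 19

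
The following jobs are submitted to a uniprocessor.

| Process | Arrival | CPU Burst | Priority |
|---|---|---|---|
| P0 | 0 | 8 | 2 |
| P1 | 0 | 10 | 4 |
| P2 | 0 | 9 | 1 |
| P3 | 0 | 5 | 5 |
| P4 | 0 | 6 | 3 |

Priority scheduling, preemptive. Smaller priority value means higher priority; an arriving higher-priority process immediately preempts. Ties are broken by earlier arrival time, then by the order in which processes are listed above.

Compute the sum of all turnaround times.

Timeline: | P2 0-9 | P0 9-17 | P4 17-23 | P1 23-33 | P3 33-38 |
Completion: P0=17  P1=33  P2=9  P3=38  P4=23
Turnaround (C−A): P0=17  P1=33  P2=9  P3=38  P4=23
Turnaround = completion − arrival: P0=17, P1=33, P2=9, P3=38, P4=23
Total turnaround = 17 + 33 + 9 + 38 + 23 = 120

120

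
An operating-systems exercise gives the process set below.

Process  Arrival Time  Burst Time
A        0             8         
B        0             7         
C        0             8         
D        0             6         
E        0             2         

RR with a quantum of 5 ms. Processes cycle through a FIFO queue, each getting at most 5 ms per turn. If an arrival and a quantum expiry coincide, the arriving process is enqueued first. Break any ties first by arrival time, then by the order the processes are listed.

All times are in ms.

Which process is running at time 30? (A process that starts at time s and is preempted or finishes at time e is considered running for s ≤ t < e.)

D

Schedule: | A 0-5 | B 5-10 | C 10-15 | D 15-20 | E 20-22 | A 22-25 | B 25-27 | C 27-30 | D 30-31 |
Completion: A=25  B=27  C=30  D=31  E=22
Turnaround (C−A): A=25  B=27  C=30  D=31  E=22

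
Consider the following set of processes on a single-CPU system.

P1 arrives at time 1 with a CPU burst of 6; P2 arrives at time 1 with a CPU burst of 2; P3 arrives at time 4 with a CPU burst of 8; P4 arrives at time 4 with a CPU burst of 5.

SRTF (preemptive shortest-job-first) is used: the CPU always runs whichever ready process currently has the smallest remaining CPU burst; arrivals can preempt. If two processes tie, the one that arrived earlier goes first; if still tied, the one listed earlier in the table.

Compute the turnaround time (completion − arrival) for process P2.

Schedule: | idle 0-1 | P2 1-3 | P1 3-9 | P4 9-14 | P3 14-22 |
Completion: P1=9  P2=3  P3=22  P4=14
Turnaround (C−A): P1=8  P2=2  P3=18  P4=10
Turnaround(P2) = completion − arrival = 3 − 1 = 2

2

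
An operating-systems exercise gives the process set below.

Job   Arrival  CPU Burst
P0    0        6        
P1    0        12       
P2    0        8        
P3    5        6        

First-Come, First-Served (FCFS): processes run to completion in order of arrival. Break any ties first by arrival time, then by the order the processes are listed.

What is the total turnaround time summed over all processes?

77

Schedule: | P0 0-6 | P1 6-18 | P2 18-26 | P3 26-32 |
Completion: P0=6  P1=18  P2=26  P3=32
Turnaround (C−A): P0=6  P1=18  P2=26  P3=27
Turnaround = completion − arrival: P0=6, P1=18, P2=26, P3=27
Total turnaround = 6 + 18 + 26 + 27 = 77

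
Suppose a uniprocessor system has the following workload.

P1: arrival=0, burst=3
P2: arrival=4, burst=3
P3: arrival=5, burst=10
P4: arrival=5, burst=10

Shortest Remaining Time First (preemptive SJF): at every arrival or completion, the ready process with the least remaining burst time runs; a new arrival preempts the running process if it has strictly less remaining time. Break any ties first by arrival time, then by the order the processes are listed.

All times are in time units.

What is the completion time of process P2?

Timeline: | P1 0-3 | idle 3-4 | P2 4-7 | P3 7-17 | P4 17-27 |
Completion: P1=3  P2=7  P3=17  P4=27

7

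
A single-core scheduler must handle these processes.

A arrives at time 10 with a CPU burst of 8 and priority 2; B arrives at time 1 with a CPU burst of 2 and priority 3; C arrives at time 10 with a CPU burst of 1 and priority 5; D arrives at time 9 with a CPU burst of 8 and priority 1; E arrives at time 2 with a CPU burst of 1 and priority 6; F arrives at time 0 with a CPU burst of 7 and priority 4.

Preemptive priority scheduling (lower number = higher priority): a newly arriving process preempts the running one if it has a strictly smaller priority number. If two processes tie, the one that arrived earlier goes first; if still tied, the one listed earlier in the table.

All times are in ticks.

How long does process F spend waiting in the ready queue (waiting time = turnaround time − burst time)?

Timeline: | F 0-1 | B 1-3 | F 3-9 | D 9-17 | A 17-25 | C 25-26 | E 26-27 |
Completion: A=25  B=3  C=26  D=17  E=27  F=9
Turnaround (C−A): A=15  B=2  C=16  D=8  E=25  F=9
Waiting(F) = turnaround − burst = 9 − 7 = 2

2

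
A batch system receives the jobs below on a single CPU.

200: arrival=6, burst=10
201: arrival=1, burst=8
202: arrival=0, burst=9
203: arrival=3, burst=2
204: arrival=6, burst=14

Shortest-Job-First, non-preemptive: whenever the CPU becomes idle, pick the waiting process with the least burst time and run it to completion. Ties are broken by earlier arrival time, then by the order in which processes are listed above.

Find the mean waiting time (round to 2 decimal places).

10.40

Timeline: | 202 0-9 | 203 9-11 | 201 11-19 | 200 19-29 | 204 29-43 |
Completion: 200=29  201=19  202=9  203=11  204=43
Waiting times: 200=13, 201=10, 202=0, 203=6, 204=23
Average waiting = (13+10+0+6+23) / 5 = 52/5 = 10.40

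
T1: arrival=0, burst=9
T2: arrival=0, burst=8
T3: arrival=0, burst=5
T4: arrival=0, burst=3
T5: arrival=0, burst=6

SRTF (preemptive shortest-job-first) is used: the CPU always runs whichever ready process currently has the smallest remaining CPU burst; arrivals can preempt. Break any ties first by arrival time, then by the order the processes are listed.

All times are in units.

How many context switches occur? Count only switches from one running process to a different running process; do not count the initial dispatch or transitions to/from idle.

4

Schedule: | T4 0-3 | T3 3-8 | T5 8-14 | T2 14-22 | T1 22-31 |
Completion: T1=31  T2=22  T3=8  T4=3  T5=14
Turnaround (C−A): T1=31  T2=22  T3=8  T4=3  T5=14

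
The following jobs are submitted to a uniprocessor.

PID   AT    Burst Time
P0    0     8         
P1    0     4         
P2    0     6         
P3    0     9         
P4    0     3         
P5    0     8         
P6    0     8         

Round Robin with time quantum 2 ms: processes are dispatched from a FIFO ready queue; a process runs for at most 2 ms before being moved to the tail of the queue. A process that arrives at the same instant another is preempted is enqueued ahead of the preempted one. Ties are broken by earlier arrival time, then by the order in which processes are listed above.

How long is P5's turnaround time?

Timeline: | P0 0-2 | P1 2-4 | P2 4-6 | P3 6-8 | P4 8-10 | P5 10-12 | P6 12-14 | P0 14-16 | P1 16-18 | P2 18-20 | P3 20-22 | P4 22-23 | P5 23-25 | P6 25-27 | P0 27-29 | P2 29-31 | P3 31-33 | P5 33-35 | P6 35-37 | P0 37-39 | P3 39-41 | P5 41-43 | P6 43-45 | P3 45-46 |
Completion: P0=39  P1=18  P2=31  P3=46  P4=23  P5=43  P6=45
Turnaround (C−A): P0=39  P1=18  P2=31  P3=46  P4=23  P5=43  P6=45
Turnaround(P5) = completion − arrival = 43 − 0 = 43

43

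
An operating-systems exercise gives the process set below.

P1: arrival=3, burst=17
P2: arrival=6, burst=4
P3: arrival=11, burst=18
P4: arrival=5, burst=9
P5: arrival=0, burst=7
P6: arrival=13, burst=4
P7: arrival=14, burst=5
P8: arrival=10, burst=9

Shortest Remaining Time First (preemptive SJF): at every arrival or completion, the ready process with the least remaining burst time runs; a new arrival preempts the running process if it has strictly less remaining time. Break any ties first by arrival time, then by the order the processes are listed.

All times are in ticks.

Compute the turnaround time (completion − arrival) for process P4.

24

Gantt: | P5 0-7 | P2 7-11 | P4 11-13 | P6 13-17 | P7 17-22 | P4 22-29 | P8 29-38 | P1 38-55 | P3 55-73 |
Completion: P1=55  P2=11  P3=73  P4=29  P5=7  P6=17  P7=22  P8=38
Turnaround(P4) = completion − arrival = 29 − 5 = 24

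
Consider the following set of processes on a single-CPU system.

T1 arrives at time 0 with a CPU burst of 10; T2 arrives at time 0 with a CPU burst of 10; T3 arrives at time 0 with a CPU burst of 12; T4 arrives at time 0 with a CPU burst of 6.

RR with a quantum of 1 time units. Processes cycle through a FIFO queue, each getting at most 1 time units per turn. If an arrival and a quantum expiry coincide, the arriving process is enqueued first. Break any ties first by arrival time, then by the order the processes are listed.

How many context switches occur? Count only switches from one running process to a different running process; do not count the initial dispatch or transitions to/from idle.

Schedule: | T1 0-1 | T2 1-2 | T3 2-3 | T4 3-4 | T1 4-5 | T2 5-6 | T3 6-7 | T4 7-8 | T1 8-9 | T2 9-10 | T3 10-11 | T4 11-12 | T1 12-13 | T2 13-14 | T3 14-15 | T4 15-16 | T1 16-17 | T2 17-18 | T3 18-19 | T4 19-20 | T1 20-21 | T2 21-22 | T3 22-23 | T4 23-24 | T1 24-25 | T2 25-26 | T3 26-27 | T1 27-28 | T2 28-29 | T3 29-30 | T1 30-31 | T2 31-32 | T3 32-33 | T1 33-34 | T2 34-35 | T3 35-38 |
Completion: T1=34  T2=35  T3=38  T4=24

35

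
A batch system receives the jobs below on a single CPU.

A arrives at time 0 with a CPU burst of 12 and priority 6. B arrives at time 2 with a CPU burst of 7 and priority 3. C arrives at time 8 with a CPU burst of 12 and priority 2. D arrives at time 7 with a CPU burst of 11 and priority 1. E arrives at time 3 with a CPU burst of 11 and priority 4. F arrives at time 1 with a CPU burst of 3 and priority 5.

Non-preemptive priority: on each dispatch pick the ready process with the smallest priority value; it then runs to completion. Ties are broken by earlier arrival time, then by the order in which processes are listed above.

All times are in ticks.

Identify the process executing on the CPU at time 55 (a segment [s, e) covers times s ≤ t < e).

F

Timeline: | A 0-12 | D 12-23 | C 23-35 | B 35-42 | E 42-53 | F 53-56 |
Completion: A=12  B=42  C=35  D=23  E=53  F=56
Turnaround (C−A): A=12  B=40  C=27  D=16  E=50  F=55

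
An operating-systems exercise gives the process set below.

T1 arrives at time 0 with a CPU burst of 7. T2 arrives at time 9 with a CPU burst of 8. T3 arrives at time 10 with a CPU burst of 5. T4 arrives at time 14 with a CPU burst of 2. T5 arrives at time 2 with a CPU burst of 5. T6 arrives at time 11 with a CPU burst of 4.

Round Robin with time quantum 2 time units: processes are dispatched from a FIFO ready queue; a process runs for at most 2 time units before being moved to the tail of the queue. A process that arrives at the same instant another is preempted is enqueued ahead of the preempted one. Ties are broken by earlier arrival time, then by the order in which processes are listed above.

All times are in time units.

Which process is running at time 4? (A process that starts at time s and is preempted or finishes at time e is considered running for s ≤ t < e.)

Gantt: | T1 0-2 | T5 2-4 | T1 4-6 | T5 6-8 | T1 8-10 | T5 10-11 | T2 11-13 | T3 13-15 | T1 15-16 | T6 16-18 | T2 18-20 | T4 20-22 | T3 22-24 | T6 24-26 | T2 26-28 | T3 28-29 | T2 29-31 |
Completion: T1=16  T2=31  T3=29  T4=22  T5=11  T6=26

T1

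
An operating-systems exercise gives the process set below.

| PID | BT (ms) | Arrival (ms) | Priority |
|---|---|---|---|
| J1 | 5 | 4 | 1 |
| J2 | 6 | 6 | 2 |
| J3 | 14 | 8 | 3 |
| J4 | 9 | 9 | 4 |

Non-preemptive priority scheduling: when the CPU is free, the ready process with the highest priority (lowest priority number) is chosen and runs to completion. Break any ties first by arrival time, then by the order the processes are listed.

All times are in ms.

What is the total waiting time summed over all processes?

Schedule: | idle 0-4 | J1 4-9 | J2 9-15 | J3 15-29 | J4 29-38 |
Completion: J1=9  J2=15  J3=29  J4=38
Turnaround (C−A): J1=5  J2=9  J3=21  J4=29
Waiting = turnaround − burst: J1=0, J2=3, J3=7, J4=20
Total waiting = 0 + 3 + 7 + 20 = 30

30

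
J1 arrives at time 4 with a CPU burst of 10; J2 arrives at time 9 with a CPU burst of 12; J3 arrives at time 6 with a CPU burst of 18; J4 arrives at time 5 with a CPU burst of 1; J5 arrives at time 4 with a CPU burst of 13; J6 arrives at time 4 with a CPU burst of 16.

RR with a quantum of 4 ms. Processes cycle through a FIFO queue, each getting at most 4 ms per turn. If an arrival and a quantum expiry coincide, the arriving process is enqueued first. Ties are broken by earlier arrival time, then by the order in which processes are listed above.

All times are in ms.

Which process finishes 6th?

Gantt: | idle 0-4 | J1 4-8 | J5 8-12 | J6 12-16 | J4 16-17 | J3 17-21 | J1 21-25 | J2 25-29 | J5 29-33 | J6 33-37 | J3 37-41 | J1 41-43 | J2 43-47 | J5 47-51 | J6 51-55 | J3 55-59 | J2 59-63 | J5 63-64 | J6 64-68 | J3 68-74 |
Completion: J1=43  J2=63  J3=74  J4=17  J5=64  J6=68
Finish order: J4 → J1 → J2 → J5 → J6 → J3

J3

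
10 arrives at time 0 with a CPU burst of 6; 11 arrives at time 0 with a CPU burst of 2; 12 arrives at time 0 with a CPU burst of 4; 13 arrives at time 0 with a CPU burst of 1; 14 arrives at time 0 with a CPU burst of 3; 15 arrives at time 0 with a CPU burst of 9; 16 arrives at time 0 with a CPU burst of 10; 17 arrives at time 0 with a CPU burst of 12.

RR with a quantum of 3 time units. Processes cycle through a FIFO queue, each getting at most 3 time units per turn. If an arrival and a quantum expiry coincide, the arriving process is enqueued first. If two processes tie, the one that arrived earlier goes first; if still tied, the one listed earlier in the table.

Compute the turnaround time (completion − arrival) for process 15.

Timeline: | 10 0-3 | 11 3-5 | 12 5-8 | 13 8-9 | 14 9-12 | 15 12-15 | 16 15-18 | 17 18-21 | 10 21-24 | 12 24-25 | 15 25-28 | 16 28-31 | 17 31-34 | 15 34-37 | 16 37-40 | 17 40-43 | 16 43-44 | 17 44-47 |
Completion: 10=24  11=5  12=25  13=9  14=12  15=37  16=44  17=47
Turnaround(15) = completion − arrival = 37 − 0 = 37

37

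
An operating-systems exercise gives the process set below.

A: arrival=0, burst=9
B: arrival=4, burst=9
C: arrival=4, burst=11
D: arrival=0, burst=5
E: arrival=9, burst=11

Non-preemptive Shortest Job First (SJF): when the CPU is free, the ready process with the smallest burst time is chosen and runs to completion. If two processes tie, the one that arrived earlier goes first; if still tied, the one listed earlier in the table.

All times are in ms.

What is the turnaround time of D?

Timeline: | D 0-5 | A 5-14 | B 14-23 | C 23-34 | E 34-45 |
Completion: A=14  B=23  C=34  D=5  E=45
Turnaround (C−A): A=14  B=19  C=30  D=5  E=36
Turnaround(D) = completion − arrival = 5 − 0 = 5

5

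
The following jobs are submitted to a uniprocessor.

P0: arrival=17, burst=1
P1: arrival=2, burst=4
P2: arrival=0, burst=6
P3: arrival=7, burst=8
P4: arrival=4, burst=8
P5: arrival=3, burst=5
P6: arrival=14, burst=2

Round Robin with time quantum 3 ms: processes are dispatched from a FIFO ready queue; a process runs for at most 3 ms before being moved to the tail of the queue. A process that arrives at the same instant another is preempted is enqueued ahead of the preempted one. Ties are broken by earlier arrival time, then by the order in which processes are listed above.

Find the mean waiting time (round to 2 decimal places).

12.00

Timeline: | P2 0-3 | P1 3-6 | P5 6-9 | P2 9-12 | P4 12-15 | P1 15-16 | P3 16-19 | P5 19-21 | P6 21-23 | P4 23-26 | P0 26-27 | P3 27-30 | P4 30-32 | P3 32-34 |
Completion: P0=27  P1=16  P2=12  P3=34  P4=32  P5=21  P6=23
Waiting times: P0=9, P1=10, P2=6, P3=19, P4=20, P5=13, P6=7
Average waiting = (9+10+6+19+20+13+7) / 7 = 84/7 = 12.00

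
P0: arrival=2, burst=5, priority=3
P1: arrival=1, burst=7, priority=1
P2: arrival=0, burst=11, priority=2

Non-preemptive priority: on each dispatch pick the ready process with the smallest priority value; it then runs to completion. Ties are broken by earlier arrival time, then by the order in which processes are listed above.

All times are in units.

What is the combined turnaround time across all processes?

49

Timeline: | P2 0-11 | P1 11-18 | P0 18-23 |
Completion: P0=23  P1=18  P2=11
Turnaround = completion − arrival: P0=21, P1=17, P2=11
Total turnaround = 21 + 17 + 11 = 49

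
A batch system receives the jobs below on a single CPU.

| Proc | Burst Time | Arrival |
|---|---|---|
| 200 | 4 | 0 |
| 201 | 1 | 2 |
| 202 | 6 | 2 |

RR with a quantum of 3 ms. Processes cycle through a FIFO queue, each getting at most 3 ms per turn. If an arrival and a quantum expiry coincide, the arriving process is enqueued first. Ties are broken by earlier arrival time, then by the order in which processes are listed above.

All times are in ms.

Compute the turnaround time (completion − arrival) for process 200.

Timeline: | 200 0-3 | 201 3-4 | 202 4-7 | 200 7-8 | 202 8-11 |
Completion: 200=8  201=4  202=11
Turnaround (C−A): 200=8  201=2  202=9
Turnaround(200) = completion − arrival = 8 − 0 = 8

8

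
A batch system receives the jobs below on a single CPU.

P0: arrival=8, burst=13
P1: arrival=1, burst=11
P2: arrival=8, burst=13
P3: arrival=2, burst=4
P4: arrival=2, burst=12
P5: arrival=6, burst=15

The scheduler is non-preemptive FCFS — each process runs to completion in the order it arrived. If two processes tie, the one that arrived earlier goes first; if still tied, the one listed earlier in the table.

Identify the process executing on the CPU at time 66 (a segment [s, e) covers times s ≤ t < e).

P2

Timeline: | idle 0-1 | P1 1-12 | P3 12-16 | P4 16-28 | P5 28-43 | P0 43-56 | P2 56-69 |
Completion: P0=56  P1=12  P2=69  P3=16  P4=28  P5=43
Turnaround (C−A): P0=48  P1=11  P2=61  P3=14  P4=26  P5=37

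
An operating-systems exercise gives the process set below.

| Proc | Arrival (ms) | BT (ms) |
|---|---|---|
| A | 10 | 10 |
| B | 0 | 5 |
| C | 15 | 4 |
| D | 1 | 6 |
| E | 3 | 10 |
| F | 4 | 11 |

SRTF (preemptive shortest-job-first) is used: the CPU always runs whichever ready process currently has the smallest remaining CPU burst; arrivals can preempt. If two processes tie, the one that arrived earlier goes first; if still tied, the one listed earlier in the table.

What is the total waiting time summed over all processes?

Timeline: | B 0-5 | D 5-11 | E 11-15 | C 15-19 | E 19-25 | A 25-35 | F 35-46 |
Completion: A=35  B=5  C=19  D=11  E=25  F=46
Turnaround (C−A): A=25  B=5  C=4  D=10  E=22  F=42
Waiting = turnaround − burst: A=15, B=0, C=0, D=4, E=12, F=31
Total waiting = 15 + 0 + 0 + 4 + 12 + 31 = 62

62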